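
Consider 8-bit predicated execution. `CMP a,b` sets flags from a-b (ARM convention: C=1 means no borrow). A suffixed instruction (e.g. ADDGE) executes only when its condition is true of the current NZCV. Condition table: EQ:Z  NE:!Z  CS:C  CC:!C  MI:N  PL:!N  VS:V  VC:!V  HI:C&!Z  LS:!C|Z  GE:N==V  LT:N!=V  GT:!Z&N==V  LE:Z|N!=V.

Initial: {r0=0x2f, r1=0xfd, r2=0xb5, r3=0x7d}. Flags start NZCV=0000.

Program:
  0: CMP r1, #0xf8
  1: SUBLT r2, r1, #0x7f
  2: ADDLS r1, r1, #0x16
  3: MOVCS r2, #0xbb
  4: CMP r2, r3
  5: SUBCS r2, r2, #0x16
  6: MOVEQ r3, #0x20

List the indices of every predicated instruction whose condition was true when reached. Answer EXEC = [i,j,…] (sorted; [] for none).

[0] flags=0010 → (cmp)
[1] flags=0010 LT?F → skip
[2] flags=0010 LS?F → skip
[3] flags=0010 CS?T → r2=0xbb
[4] flags=0011 → (cmp)
[5] flags=0011 CS?T → r2=0xa5
[6] flags=0011 EQ?F → skip

EXEC = [3,5]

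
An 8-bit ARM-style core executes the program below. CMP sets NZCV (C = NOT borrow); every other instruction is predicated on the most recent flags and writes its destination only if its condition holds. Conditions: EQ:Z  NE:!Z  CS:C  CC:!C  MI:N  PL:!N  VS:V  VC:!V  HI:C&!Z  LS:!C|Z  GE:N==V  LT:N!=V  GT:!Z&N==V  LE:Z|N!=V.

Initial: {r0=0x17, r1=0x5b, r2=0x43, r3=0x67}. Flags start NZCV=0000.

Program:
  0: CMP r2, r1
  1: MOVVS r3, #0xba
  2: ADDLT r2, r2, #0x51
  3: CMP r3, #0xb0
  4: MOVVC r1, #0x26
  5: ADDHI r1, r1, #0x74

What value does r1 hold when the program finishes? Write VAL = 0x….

[0] flags=1000 → (cmp)
[1] flags=1000 VS?F → skip
[2] flags=1000 LT?T → r2=0x94
[3] flags=1001 → (cmp)
[4] flags=1001 VC?F → skip
[5] flags=1001 HI?F → skip

VAL = 0x5b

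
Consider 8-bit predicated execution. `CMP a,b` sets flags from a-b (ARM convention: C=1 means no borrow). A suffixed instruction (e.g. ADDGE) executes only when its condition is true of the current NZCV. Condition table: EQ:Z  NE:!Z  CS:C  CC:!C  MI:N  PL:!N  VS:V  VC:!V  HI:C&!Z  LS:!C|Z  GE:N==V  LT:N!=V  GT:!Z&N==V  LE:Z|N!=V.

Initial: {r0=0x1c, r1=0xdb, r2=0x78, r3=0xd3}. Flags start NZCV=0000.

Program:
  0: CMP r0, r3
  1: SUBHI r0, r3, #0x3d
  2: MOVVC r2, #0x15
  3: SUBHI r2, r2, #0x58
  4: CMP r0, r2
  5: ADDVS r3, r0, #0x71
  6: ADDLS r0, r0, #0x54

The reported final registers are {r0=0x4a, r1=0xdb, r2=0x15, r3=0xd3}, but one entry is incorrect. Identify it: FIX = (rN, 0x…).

FIX = (r0, 0x1c)

[0] flags=0000 → (cmp)
[1] flags=0000 HI?F → skip
[2] flags=0000 VC?T → r2=0x15
[3] flags=0000 HI?F → skip
[4] flags=0010 → (cmp)
[5] flags=0010 VS?F → skip
[6] flags=0010 LS?F → skip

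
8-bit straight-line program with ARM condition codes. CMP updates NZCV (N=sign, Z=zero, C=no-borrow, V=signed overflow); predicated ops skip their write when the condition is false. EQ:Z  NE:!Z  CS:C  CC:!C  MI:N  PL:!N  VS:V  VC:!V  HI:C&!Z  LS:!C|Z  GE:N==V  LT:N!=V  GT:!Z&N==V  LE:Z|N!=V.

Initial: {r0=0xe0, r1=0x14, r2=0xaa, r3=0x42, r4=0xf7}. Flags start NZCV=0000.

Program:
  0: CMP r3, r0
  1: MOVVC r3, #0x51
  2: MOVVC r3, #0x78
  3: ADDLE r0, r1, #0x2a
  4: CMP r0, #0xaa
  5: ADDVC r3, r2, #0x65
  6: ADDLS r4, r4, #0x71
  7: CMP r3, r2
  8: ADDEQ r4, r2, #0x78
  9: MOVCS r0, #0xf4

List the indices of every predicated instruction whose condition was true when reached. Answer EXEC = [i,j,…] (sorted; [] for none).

EXEC = [1,2,5]

0: ✓ CMP  NZCV=0000
1: ✓ MOVVC  r3←0x51
2: ✓ MOVVC  r3←0x78
3: · ADDLE
4: ✓ CMP  NZCV=0010
5: ✓ ADDVC  r3←0x0f
6: · ADDLS
7: ✓ CMP  NZCV=0000
8: · ADDEQ
9: · MOVCS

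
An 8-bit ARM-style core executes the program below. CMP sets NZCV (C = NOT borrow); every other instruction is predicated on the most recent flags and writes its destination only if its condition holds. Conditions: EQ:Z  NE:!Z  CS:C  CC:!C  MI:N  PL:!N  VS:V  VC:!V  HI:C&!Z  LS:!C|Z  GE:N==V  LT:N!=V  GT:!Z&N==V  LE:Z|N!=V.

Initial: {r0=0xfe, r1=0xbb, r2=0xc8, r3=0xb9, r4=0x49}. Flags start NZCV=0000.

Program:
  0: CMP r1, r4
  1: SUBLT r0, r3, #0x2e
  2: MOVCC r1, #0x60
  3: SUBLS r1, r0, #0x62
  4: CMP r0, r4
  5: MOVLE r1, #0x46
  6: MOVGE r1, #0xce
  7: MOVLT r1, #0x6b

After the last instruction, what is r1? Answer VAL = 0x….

[0] flags=0011 → (cmp)
[1] flags=0011 LT?T → r0=0x8b
[2] flags=0011 CC?F → skip
[3] flags=0011 LS?F → skip
[4] flags=0011 → (cmp)
[5] flags=0011 LE?T → r1=0x46
[6] flags=0011 GE?F → skip
[7] flags=0011 LT?T → r1=0x6b

VAL = 0x6b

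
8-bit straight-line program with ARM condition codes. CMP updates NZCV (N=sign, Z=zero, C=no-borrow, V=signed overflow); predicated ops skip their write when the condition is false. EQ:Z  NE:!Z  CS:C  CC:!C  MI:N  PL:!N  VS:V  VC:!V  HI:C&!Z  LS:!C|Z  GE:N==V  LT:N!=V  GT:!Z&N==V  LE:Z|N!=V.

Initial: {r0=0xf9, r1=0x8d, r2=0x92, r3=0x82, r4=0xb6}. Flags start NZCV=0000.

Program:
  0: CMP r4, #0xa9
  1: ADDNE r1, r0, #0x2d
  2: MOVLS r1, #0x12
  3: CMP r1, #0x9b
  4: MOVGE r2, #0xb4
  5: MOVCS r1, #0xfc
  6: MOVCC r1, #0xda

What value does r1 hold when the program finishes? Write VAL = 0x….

0: ✓ CMP  NZCV=0010
1: ✓ ADDNE  r1←0x26
2: · MOVLS
3: ✓ CMP  NZCV=1001
4: ✓ MOVGE  r2←0xb4
5: · MOVCS
6: ✓ MOVCC  r1←0xda

VAL = 0xda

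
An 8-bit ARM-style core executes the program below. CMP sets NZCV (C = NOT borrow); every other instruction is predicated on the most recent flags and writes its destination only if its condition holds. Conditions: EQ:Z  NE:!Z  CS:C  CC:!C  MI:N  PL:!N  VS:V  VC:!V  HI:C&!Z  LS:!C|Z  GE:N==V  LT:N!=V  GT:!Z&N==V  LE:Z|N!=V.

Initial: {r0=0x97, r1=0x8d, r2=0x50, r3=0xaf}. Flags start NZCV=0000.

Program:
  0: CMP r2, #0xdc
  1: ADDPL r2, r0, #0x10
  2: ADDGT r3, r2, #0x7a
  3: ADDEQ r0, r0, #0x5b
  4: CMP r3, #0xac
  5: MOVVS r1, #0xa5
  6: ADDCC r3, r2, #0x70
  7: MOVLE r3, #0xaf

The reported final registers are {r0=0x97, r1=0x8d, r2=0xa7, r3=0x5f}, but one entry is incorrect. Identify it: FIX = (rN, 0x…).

[0] flags=0000 → (cmp)
[1] flags=0000 PL?T → r2=0xa7
[2] flags=0000 GT?T → r3=0x21
[3] flags=0000 EQ?F → skip
[4] flags=0000 → (cmp)
[5] flags=0000 VS?F → skip
[6] flags=0000 CC?T → r3=0x17
[7] flags=0000 LE?F → skip

FIX = (r3, 0x17)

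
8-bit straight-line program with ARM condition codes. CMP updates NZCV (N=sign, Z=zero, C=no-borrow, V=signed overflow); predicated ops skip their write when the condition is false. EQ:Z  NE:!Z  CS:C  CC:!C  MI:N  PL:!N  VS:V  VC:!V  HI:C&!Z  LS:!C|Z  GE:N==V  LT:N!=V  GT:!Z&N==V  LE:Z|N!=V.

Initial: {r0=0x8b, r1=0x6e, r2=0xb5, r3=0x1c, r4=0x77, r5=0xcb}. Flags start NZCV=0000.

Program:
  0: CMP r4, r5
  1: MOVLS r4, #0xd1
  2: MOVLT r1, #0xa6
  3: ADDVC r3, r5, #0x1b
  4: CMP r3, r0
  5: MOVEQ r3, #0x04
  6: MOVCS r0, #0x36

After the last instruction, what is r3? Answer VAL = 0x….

[0] flags=1001 → (cmp)
[1] flags=1001 LS?T → r4=0xd1
[2] flags=1001 LT?F → skip
[3] flags=1001 VC?F → skip
[4] flags=1001 → (cmp)
[5] flags=1001 EQ?F → skip
[6] flags=1001 CS?F → skip

VAL = 0x1c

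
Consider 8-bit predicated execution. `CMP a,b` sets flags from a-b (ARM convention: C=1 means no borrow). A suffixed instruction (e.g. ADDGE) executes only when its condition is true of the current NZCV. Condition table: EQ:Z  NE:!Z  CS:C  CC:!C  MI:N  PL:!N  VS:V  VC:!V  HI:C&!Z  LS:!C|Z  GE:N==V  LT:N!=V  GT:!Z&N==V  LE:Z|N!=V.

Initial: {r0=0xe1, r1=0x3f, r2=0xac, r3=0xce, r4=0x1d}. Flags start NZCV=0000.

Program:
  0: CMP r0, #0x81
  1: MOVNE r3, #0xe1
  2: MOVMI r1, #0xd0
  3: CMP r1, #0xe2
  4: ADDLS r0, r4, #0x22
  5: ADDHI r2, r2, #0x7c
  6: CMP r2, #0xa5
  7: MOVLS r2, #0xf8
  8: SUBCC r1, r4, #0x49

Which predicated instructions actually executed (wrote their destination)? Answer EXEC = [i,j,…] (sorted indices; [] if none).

EXEC = [1,4]

0: ✓ CMP  NZCV=0010
1: ✓ MOVNE  r3←0xe1
2: · MOVMI
3: ✓ CMP  NZCV=0000
4: ✓ ADDLS  r0←0x3f
5: · ADDHI
6: ✓ CMP  NZCV=0010
7: · MOVLS
8: · SUBCC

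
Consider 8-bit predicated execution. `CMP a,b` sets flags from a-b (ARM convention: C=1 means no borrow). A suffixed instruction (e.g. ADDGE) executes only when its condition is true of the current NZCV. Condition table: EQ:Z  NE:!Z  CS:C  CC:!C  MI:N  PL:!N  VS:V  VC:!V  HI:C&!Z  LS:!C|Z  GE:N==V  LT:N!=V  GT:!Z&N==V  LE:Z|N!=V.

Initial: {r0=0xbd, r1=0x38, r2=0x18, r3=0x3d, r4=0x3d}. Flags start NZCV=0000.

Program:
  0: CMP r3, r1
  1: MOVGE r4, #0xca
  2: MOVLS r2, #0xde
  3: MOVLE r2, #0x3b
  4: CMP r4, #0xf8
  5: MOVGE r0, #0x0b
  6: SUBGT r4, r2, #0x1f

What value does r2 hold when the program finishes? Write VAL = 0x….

0: ✓ CMP  NZCV=0010
1: ✓ MOVGE  r4←0xca
2: · MOVLS
3: · MOVLE
4: ✓ CMP  NZCV=1000
5: · MOVGE
6: · SUBGT

VAL = 0x18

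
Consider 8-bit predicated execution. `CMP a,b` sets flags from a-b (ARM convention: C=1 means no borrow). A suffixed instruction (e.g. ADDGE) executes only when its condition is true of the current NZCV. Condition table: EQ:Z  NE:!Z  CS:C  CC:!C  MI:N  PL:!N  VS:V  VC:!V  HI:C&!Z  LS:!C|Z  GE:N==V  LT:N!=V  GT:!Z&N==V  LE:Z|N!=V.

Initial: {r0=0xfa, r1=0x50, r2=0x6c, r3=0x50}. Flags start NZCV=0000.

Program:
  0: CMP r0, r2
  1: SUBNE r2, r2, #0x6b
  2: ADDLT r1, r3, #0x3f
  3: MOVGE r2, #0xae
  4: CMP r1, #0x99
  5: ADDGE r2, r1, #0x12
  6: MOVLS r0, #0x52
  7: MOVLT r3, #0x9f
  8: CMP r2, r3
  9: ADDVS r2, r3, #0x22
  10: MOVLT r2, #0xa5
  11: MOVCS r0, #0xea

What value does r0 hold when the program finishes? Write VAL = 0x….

[0] flags=1010 → (cmp)
[1] flags=1010 NE?T → r2=0x01
[2] flags=1010 LT?T → r1=0x8f
[3] flags=1010 GE?F → skip
[4] flags=1000 → (cmp)
[5] flags=1000 GE?F → skip
[6] flags=1000 LS?T → r0=0x52
[7] flags=1000 LT?T → r3=0x9f
[8] flags=0000 → (cmp)
[9] flags=0000 VS?F → skip
[10] flags=0000 LT?F → skip
[11] flags=0000 CS?F → skip

VAL = 0x52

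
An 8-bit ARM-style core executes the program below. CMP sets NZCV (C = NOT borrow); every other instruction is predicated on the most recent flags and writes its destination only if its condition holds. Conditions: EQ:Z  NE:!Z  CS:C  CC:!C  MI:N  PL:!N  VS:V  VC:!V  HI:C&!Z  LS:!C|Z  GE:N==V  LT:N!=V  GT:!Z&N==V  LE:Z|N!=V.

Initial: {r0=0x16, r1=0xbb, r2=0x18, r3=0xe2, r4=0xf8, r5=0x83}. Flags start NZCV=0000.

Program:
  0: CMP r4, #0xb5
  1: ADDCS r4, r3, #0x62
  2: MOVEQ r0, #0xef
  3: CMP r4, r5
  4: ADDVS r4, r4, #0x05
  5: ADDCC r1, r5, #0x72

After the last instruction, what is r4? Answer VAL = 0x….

VAL = 0x49

[0] flags=0010 → (cmp)
[1] flags=0010 CS?T → r4=0x44
[2] flags=0010 EQ?F → skip
[3] flags=1001 → (cmp)
[4] flags=1001 VS?T → r4=0x49
[5] flags=1001 CC?T → r1=0xf5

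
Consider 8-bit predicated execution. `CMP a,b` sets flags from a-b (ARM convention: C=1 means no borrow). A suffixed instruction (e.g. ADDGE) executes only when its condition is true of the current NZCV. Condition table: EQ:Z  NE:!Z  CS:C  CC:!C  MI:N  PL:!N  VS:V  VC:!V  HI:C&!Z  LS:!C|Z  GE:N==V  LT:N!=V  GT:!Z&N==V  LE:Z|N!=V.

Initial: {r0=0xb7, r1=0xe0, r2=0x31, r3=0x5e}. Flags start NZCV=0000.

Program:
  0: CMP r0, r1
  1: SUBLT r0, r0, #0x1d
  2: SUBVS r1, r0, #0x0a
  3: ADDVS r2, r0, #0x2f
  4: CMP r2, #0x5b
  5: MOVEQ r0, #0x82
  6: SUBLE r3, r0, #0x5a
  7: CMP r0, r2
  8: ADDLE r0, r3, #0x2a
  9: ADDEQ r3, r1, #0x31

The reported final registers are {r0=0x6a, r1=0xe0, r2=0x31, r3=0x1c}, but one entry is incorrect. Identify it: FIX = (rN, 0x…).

FIX = (r3, 0x40)

[0] flags=1000 → (cmp)
[1] flags=1000 LT?T → r0=0x9a
[2] flags=1000 VS?F → skip
[3] flags=1000 VS?F → skip
[4] flags=1000 → (cmp)
[5] flags=1000 EQ?F → skip
[6] flags=1000 LE?T → r3=0x40
[7] flags=0011 → (cmp)
[8] flags=0011 LE?T → r0=0x6a
[9] flags=0011 EQ?F → skip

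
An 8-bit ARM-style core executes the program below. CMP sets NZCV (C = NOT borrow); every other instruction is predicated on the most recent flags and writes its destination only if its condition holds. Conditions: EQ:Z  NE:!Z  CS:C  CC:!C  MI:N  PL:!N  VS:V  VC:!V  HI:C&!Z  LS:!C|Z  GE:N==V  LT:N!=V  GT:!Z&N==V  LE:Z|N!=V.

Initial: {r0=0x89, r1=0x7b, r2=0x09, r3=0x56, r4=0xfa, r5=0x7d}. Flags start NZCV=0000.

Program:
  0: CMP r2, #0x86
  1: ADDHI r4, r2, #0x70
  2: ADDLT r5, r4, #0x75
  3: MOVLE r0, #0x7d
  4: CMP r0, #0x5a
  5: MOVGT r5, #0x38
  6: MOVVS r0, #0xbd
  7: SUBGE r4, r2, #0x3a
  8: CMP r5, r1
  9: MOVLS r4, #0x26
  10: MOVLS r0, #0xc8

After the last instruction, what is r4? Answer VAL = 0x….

[0] flags=1001 → (cmp)
[1] flags=1001 HI?F → skip
[2] flags=1001 LT?F → skip
[3] flags=1001 LE?F → skip
[4] flags=0011 → (cmp)
[5] flags=0011 GT?F → skip
[6] flags=0011 VS?T → r0=0xbd
[7] flags=0011 GE?F → skip
[8] flags=0010 → (cmp)
[9] flags=0010 LS?F → skip
[10] flags=0010 LS?F → skip

VAL = 0xfa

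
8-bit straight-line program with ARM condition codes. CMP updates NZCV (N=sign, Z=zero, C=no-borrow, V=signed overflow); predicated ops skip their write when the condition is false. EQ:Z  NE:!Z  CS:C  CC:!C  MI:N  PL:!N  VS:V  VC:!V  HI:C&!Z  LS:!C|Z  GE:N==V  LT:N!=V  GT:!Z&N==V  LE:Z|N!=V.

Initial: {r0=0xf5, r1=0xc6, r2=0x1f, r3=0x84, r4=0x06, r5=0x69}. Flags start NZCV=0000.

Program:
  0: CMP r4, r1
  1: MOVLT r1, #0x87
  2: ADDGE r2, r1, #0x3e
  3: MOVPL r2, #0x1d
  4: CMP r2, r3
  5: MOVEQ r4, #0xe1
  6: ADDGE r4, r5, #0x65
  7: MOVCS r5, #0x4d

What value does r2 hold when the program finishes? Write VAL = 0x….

[0] flags=0000 → (cmp)
[1] flags=0000 LT?F → skip
[2] flags=0000 GE?T → r2=0x04
[3] flags=0000 PL?T → r2=0x1d
[4] flags=1001 → (cmp)
[5] flags=1001 EQ?F → skip
[6] flags=1001 GE?T → r4=0xce
[7] flags=1001 CS?F → skip

VAL = 0x1d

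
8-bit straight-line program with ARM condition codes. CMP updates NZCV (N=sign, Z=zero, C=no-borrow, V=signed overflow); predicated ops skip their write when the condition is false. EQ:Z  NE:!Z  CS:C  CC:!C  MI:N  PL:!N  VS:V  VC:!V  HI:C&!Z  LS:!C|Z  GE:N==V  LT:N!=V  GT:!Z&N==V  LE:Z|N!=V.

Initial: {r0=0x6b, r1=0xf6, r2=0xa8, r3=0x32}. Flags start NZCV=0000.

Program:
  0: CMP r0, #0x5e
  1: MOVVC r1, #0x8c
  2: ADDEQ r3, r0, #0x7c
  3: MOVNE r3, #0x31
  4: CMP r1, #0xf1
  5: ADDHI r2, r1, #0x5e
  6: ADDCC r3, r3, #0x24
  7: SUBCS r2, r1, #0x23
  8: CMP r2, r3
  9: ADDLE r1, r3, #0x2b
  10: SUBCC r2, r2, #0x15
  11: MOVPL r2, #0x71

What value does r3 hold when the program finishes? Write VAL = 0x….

VAL = 0x55

[0] flags=0010 → (cmp)
[1] flags=0010 VC?T → r1=0x8c
[2] flags=0010 EQ?F → skip
[3] flags=0010 NE?T → r3=0x31
[4] flags=1000 → (cmp)
[5] flags=1000 HI?F → skip
[6] flags=1000 CC?T → r3=0x55
[7] flags=1000 CS?F → skip
[8] flags=0011 → (cmp)
[9] flags=0011 LE?T → r1=0x80
[10] flags=0011 CC?F → skip
[11] flags=0011 PL?T → r2=0x71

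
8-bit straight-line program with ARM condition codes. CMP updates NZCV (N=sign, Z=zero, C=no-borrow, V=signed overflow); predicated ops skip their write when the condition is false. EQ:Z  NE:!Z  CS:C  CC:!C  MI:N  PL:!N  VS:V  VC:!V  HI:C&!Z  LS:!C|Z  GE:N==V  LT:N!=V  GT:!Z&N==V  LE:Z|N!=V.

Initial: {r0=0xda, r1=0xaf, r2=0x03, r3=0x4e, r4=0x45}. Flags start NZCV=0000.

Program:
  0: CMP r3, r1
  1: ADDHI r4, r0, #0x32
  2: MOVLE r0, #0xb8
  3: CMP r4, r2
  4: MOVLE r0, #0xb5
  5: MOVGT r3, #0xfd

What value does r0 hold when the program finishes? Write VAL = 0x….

VAL = 0xda

[0] flags=1001 → (cmp)
[1] flags=1001 HI?F → skip
[2] flags=1001 LE?F → skip
[3] flags=0010 → (cmp)
[4] flags=0010 LE?F → skip
[5] flags=0010 GT?T → r3=0xfd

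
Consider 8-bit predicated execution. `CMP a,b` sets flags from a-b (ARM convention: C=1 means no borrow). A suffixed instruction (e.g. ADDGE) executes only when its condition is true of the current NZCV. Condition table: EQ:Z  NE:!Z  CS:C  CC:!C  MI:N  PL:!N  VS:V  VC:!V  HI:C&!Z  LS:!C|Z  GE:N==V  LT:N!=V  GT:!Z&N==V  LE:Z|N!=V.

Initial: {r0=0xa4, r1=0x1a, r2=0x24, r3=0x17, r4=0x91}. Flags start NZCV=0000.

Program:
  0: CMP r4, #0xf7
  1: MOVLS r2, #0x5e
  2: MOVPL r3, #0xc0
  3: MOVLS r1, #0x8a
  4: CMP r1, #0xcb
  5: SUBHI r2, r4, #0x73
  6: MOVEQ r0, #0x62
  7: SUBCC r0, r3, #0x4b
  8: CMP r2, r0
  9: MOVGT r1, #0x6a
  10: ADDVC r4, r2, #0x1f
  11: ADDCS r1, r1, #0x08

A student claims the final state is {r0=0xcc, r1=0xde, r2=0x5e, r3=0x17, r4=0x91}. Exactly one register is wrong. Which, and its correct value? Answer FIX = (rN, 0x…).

[0] flags=1000 → (cmp)
[1] flags=1000 LS?T → r2=0x5e
[2] flags=1000 PL?F → skip
[3] flags=1000 LS?T → r1=0x8a
[4] flags=1000 → (cmp)
[5] flags=1000 HI?F → skip
[6] flags=1000 EQ?F → skip
[7] flags=1000 CC?T → r0=0xcc
[8] flags=1001 → (cmp)
[9] flags=1001 GT?T → r1=0x6a
[10] flags=1001 VC?F → skip
[11] flags=1001 CS?F → skip

FIX = (r1, 0x6a)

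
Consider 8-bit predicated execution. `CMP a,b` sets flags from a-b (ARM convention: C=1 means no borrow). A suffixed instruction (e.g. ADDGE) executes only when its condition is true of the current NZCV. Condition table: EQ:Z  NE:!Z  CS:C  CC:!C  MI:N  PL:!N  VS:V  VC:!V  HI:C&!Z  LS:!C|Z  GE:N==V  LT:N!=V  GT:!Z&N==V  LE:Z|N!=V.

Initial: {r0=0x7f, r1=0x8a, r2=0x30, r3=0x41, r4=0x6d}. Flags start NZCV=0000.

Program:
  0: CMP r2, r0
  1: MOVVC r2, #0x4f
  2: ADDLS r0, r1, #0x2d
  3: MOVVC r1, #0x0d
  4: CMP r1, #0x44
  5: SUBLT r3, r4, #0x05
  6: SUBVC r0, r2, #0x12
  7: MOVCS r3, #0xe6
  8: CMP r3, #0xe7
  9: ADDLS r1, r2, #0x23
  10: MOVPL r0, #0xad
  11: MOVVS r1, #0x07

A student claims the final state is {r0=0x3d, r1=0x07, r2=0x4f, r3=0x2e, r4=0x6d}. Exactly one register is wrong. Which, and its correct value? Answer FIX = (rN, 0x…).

FIX = (r3, 0x68)

0: ✓ CMP  NZCV=1000
1: ✓ MOVVC  r2←0x4f
2: ✓ ADDLS  r0←0xb7
3: ✓ MOVVC  r1←0x0d
4: ✓ CMP  NZCV=1000
5: ✓ SUBLT  r3←0x68
6: ✓ SUBVC  r0←0x3d
7: · MOVCS
8: ✓ CMP  NZCV=1001
9: ✓ ADDLS  r1←0x72
10: · MOVPL
11: ✓ MOVVS  r1←0x07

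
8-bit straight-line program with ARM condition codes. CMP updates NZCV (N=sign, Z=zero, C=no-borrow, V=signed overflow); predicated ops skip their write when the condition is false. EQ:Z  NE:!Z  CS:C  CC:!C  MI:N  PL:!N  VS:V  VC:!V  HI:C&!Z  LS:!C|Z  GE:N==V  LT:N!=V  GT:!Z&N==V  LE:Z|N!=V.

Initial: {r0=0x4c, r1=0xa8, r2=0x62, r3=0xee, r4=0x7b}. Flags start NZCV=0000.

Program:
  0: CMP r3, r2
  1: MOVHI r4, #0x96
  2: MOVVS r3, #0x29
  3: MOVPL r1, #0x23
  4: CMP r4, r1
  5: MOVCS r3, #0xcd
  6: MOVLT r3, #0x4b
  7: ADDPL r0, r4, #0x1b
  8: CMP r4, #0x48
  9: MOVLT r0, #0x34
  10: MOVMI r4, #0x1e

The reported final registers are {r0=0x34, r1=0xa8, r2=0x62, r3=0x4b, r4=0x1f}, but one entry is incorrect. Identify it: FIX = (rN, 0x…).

[0] flags=1010 → (cmp)
[1] flags=1010 HI?T → r4=0x96
[2] flags=1010 VS?F → skip
[3] flags=1010 PL?F → skip
[4] flags=1000 → (cmp)
[5] flags=1000 CS?F → skip
[6] flags=1000 LT?T → r3=0x4b
[7] flags=1000 PL?F → skip
[8] flags=0011 → (cmp)
[9] flags=0011 LT?T → r0=0x34
[10] flags=0011 MI?F → skip

FIX = (r4, 0x96)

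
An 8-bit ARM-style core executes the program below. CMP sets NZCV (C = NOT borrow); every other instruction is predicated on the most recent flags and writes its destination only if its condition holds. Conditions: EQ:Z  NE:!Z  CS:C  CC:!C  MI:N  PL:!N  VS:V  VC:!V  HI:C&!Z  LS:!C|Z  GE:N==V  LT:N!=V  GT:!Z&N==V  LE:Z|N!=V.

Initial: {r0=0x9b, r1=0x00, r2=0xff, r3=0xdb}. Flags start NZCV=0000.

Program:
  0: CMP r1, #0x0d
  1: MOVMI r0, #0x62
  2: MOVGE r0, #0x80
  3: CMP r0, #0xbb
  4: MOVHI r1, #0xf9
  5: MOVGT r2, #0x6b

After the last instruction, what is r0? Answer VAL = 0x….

[0] flags=1000 → (cmp)
[1] flags=1000 MI?T → r0=0x62
[2] flags=1000 GE?F → skip
[3] flags=1001 → (cmp)
[4] flags=1001 HI?F → skip
[5] flags=1001 GT?T → r2=0x6b

VAL = 0x62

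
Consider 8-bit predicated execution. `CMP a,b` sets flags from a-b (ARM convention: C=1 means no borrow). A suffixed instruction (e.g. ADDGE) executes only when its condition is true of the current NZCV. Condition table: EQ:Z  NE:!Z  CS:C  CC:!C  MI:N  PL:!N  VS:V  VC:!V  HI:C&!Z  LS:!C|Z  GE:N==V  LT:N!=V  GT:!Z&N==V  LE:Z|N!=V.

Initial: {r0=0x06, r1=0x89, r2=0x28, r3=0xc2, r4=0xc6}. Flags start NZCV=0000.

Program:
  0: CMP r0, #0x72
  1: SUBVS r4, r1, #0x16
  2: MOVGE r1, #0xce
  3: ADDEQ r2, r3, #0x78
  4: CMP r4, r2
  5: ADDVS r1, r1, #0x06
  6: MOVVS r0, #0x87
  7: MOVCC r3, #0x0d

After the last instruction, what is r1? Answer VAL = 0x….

VAL = 0x89

[0] flags=1000 → (cmp)
[1] flags=1000 VS?F → skip
[2] flags=1000 GE?F → skip
[3] flags=1000 EQ?F → skip
[4] flags=1010 → (cmp)
[5] flags=1010 VS?F → skip
[6] flags=1010 VS?F → skip
[7] flags=1010 CC?F → skip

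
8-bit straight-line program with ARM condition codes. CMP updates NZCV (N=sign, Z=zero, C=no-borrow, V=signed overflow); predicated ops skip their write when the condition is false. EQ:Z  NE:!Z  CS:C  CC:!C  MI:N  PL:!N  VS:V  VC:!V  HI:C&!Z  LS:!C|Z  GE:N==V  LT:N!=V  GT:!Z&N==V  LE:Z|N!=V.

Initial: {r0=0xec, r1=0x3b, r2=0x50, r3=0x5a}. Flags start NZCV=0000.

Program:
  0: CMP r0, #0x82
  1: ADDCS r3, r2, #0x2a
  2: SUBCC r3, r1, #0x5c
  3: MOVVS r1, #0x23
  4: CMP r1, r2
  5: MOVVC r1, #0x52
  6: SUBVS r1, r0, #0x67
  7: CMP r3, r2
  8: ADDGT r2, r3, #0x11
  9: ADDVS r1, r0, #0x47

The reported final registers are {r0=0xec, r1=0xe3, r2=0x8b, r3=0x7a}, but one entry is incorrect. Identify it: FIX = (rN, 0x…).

0: ✓ CMP  NZCV=0010
1: ✓ ADDCS  r3←0x7a
2: · SUBCC
3: · MOVVS
4: ✓ CMP  NZCV=1000
5: ✓ MOVVC  r1←0x52
6: · SUBVS
7: ✓ CMP  NZCV=0010
8: ✓ ADDGT  r2←0x8b
9: · ADDVS

FIX = (r1, 0x52)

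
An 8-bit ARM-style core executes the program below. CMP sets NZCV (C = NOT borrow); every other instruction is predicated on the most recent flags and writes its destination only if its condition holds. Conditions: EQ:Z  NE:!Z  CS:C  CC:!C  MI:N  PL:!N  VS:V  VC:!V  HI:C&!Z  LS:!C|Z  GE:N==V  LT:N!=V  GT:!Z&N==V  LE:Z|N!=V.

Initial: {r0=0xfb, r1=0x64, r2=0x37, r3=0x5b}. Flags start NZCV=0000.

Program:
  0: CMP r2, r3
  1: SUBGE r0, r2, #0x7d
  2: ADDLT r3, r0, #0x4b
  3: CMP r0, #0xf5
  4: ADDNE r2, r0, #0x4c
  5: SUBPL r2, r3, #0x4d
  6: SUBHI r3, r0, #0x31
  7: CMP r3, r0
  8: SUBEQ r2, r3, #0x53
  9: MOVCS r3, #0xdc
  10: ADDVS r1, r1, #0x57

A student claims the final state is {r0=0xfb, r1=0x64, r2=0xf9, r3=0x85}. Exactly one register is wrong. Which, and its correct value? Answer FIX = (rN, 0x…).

FIX = (r3, 0xca)

[0] flags=1000 → (cmp)
[1] flags=1000 GE?F → skip
[2] flags=1000 LT?T → r3=0x46
[3] flags=0010 → (cmp)
[4] flags=0010 NE?T → r2=0x47
[5] flags=0010 PL?T → r2=0xf9
[6] flags=0010 HI?T → r3=0xca
[7] flags=1000 → (cmp)
[8] flags=1000 EQ?F → skip
[9] flags=1000 CS?F → skip
[10] flags=1000 VS?F → skip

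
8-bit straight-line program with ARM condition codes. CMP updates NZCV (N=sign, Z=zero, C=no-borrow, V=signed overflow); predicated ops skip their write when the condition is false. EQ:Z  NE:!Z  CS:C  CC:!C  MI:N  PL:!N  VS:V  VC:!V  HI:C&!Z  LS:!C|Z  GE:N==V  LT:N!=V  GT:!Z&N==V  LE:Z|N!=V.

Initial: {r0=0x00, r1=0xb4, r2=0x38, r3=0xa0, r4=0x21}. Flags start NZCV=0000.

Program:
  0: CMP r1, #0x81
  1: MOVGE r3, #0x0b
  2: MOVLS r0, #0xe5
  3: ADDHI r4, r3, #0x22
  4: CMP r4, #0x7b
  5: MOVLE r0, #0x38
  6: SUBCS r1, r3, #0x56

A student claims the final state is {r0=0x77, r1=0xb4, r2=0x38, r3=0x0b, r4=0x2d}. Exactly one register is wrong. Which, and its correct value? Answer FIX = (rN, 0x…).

FIX = (r0, 0x38)

0: ✓ CMP  NZCV=0010
1: ✓ MOVGE  r3←0x0b
2: · MOVLS
3: ✓ ADDHI  r4←0x2d
4: ✓ CMP  NZCV=1000
5: ✓ MOVLE  r0←0x38
6: · SUBCS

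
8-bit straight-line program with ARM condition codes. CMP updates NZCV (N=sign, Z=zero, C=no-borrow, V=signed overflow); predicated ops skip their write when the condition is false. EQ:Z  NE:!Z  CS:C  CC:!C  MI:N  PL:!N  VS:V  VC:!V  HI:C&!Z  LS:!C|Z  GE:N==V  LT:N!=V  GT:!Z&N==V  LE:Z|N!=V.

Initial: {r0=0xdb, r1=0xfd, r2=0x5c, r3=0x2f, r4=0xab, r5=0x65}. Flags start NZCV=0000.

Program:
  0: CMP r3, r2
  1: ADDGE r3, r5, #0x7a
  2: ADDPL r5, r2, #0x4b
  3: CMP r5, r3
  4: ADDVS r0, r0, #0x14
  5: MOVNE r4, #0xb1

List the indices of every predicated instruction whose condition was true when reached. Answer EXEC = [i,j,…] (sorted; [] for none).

[0] flags=1000 → (cmp)
[1] flags=1000 GE?F → skip
[2] flags=1000 PL?F → skip
[3] flags=0010 → (cmp)
[4] flags=0010 VS?F → skip
[5] flags=0010 NE?T → r4=0xb1

EXEC = [5]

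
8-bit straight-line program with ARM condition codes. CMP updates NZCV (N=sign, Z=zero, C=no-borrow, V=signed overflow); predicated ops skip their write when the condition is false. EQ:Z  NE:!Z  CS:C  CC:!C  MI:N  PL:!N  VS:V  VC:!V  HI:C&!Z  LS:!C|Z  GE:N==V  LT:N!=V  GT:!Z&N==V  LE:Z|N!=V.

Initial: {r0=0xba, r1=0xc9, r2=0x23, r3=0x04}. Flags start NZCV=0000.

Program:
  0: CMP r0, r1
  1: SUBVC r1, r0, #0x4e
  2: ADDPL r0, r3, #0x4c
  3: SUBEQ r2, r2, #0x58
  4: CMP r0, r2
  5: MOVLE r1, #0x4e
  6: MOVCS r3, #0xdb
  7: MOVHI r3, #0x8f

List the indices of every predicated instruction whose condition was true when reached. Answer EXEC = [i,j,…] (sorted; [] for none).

EXEC = [1,5,6,7]

0: ✓ CMP  NZCV=1000
1: ✓ SUBVC  r1←0x6c
2: · ADDPL
3: · SUBEQ
4: ✓ CMP  NZCV=1010
5: ✓ MOVLE  r1←0x4e
6: ✓ MOVCS  r3←0xdb
7: ✓ MOVHI  r3←0x8f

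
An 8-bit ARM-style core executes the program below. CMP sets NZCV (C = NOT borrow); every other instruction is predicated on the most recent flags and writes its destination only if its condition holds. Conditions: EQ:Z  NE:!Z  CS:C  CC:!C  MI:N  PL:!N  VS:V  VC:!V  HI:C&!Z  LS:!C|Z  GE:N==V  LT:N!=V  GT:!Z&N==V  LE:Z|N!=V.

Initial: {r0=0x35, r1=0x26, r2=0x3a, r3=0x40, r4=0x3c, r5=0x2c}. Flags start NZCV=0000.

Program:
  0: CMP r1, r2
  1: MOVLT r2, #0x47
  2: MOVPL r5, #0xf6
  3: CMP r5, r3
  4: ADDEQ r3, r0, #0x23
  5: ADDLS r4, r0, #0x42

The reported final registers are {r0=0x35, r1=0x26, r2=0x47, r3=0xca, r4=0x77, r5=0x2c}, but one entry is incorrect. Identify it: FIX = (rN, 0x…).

0: ✓ CMP  NZCV=1000
1: ✓ MOVLT  r2←0x47
2: · MOVPL
3: ✓ CMP  NZCV=1000
4: · ADDEQ
5: ✓ ADDLS  r4←0x77

FIX = (r3, 0x40)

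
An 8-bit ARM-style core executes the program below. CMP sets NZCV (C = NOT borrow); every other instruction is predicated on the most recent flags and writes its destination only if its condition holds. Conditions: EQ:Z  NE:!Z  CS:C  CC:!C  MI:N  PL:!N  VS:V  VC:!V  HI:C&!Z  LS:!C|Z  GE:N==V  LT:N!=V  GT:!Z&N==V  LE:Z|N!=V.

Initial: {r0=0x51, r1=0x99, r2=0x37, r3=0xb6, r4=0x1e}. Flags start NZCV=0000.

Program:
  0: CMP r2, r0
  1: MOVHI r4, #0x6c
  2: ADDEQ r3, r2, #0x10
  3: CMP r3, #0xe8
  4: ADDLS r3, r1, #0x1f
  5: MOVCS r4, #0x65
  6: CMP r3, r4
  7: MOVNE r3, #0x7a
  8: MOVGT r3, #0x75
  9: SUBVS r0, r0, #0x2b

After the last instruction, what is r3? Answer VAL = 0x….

[0] flags=1000 → (cmp)
[1] flags=1000 HI?F → skip
[2] flags=1000 EQ?F → skip
[3] flags=1000 → (cmp)
[4] flags=1000 LS?T → r3=0xb8
[5] flags=1000 CS?F → skip
[6] flags=1010 → (cmp)
[7] flags=1010 NE?T → r3=0x7a
[8] flags=1010 GT?F → skip
[9] flags=1010 VS?F → skip

VAL = 0x7a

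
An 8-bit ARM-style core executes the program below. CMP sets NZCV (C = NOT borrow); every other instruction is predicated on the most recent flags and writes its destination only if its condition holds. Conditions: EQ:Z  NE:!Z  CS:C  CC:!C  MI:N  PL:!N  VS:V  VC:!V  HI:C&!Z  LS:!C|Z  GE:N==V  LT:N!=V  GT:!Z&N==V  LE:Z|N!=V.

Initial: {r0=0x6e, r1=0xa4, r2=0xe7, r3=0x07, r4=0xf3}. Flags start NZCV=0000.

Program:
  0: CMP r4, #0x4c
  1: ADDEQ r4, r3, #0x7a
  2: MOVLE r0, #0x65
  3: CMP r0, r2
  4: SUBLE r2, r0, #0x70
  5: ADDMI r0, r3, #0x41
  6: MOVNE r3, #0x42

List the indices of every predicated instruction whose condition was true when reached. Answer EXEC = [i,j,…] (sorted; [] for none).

[0] flags=1010 → (cmp)
[1] flags=1010 EQ?F → skip
[2] flags=1010 LE?T → r0=0x65
[3] flags=0000 → (cmp)
[4] flags=0000 LE?F → skip
[5] flags=0000 MI?F → skip
[6] flags=0000 NE?T → r3=0x42

EXEC = [2,6]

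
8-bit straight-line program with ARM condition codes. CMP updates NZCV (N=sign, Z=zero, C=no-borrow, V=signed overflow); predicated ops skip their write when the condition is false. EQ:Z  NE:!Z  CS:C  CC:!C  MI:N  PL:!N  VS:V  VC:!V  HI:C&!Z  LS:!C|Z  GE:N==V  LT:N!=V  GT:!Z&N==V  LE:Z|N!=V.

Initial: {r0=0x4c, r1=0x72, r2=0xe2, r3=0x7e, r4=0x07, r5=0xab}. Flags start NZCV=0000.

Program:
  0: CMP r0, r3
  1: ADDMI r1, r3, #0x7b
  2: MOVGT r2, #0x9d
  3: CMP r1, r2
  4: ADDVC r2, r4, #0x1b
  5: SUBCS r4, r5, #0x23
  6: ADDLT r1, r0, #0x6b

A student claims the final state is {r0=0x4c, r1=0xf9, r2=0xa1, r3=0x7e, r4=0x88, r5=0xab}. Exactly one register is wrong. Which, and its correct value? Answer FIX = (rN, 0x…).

FIX = (r2, 0x22)

0: ✓ CMP  NZCV=1000
1: ✓ ADDMI  r1←0xf9
2: · MOVGT
3: ✓ CMP  NZCV=0010
4: ✓ ADDVC  r2←0x22
5: ✓ SUBCS  r4←0x88
6: · ADDLT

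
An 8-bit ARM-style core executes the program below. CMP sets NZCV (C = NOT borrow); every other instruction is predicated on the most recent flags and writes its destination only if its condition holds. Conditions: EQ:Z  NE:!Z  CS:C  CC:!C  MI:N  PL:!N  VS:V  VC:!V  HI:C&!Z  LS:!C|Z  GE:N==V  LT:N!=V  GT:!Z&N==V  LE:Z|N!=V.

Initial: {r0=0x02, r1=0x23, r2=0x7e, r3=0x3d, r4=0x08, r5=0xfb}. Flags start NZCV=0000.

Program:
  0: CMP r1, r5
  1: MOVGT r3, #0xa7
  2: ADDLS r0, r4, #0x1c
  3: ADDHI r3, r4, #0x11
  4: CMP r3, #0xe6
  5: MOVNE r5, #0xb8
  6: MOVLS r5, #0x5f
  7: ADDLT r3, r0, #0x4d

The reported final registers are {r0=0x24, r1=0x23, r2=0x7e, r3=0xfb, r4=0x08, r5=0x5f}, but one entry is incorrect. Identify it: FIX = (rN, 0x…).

FIX = (r3, 0x71)

0: ✓ CMP  NZCV=0000
1: ✓ MOVGT  r3←0xa7
2: ✓ ADDLS  r0←0x24
3: · ADDHI
4: ✓ CMP  NZCV=1000
5: ✓ MOVNE  r5←0xb8
6: ✓ MOVLS  r5←0x5f
7: ✓ ADDLT  r3←0x71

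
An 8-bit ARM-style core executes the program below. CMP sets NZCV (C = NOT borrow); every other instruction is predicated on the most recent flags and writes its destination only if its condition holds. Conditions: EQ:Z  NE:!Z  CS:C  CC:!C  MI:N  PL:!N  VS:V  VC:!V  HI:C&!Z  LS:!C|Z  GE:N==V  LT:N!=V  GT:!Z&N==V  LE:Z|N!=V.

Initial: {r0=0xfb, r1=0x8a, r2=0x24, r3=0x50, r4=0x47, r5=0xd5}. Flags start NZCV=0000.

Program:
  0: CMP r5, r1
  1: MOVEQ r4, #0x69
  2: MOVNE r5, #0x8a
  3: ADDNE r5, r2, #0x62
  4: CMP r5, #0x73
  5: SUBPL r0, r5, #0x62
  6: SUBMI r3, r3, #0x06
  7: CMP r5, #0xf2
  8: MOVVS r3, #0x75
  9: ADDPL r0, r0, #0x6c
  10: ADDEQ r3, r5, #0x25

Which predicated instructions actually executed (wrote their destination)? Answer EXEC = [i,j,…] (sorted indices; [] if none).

0: ✓ CMP  NZCV=0010
1: · MOVEQ
2: ✓ MOVNE  r5←0x8a
3: ✓ ADDNE  r5←0x86
4: ✓ CMP  NZCV=0011
5: ✓ SUBPL  r0←0x24
6: · SUBMI
7: ✓ CMP  NZCV=1000
8: · MOVVS
9: · ADDPL
10: · ADDEQ

EXEC = [2,3,5]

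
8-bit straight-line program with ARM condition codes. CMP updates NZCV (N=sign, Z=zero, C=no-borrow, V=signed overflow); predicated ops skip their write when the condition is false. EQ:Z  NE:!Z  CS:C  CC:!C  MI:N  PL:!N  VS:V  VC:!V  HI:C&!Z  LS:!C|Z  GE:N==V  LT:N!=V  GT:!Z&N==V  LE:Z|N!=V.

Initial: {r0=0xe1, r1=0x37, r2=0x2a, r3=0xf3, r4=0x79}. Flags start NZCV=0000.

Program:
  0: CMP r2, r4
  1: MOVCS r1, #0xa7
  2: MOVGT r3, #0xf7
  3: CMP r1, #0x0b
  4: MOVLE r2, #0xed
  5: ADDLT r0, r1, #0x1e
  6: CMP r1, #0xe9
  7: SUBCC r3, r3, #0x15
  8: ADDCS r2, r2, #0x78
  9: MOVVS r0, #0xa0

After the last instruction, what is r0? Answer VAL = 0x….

0: ✓ CMP  NZCV=1000
1: · MOVCS
2: · MOVGT
3: ✓ CMP  NZCV=0010
4: · MOVLE
5: · ADDLT
6: ✓ CMP  NZCV=0000
7: ✓ SUBCC  r3←0xde
8: · ADDCS
9: · MOVVS

VAL = 0xe1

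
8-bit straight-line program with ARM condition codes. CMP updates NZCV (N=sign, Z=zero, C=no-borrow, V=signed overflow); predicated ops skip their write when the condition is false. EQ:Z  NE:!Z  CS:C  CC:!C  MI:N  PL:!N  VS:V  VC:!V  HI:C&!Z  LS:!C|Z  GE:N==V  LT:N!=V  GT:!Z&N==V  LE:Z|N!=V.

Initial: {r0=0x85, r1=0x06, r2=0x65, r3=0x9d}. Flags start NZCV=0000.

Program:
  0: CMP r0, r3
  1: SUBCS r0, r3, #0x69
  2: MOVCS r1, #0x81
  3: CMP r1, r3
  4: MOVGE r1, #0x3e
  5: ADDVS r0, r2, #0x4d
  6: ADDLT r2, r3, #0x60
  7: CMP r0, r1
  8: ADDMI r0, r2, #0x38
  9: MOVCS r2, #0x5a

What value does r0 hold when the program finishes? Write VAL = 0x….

[0] flags=1000 → (cmp)
[1] flags=1000 CS?F → skip
[2] flags=1000 CS?F → skip
[3] flags=0000 → (cmp)
[4] flags=0000 GE?T → r1=0x3e
[5] flags=0000 VS?F → skip
[6] flags=0000 LT?F → skip
[7] flags=0011 → (cmp)
[8] flags=0011 MI?F → skip
[9] flags=0011 CS?T → r2=0x5a

VAL = 0x85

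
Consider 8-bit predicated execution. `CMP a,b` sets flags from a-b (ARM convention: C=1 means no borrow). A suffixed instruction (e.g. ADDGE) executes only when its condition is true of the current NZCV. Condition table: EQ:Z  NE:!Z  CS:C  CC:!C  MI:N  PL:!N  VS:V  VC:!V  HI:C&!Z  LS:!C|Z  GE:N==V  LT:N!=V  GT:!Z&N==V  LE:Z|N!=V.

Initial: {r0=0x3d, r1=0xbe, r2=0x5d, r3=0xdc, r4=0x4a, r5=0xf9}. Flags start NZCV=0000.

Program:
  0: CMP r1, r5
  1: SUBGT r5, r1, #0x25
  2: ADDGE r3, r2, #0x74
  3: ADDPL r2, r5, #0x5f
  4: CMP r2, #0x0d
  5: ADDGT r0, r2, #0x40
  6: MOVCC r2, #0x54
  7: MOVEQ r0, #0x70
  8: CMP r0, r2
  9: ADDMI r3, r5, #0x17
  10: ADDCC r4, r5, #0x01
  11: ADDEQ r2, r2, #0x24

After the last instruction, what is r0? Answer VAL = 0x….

VAL = 0x9d

[0] flags=1000 → (cmp)
[1] flags=1000 GT?F → skip
[2] flags=1000 GE?F → skip
[3] flags=1000 PL?F → skip
[4] flags=0010 → (cmp)
[5] flags=0010 GT?T → r0=0x9d
[6] flags=0010 CC?F → skip
[7] flags=0010 EQ?F → skip
[8] flags=0011 → (cmp)
[9] flags=0011 MI?F → skip
[10] flags=0011 CC?F → skip
[11] flags=0011 EQ?F → skip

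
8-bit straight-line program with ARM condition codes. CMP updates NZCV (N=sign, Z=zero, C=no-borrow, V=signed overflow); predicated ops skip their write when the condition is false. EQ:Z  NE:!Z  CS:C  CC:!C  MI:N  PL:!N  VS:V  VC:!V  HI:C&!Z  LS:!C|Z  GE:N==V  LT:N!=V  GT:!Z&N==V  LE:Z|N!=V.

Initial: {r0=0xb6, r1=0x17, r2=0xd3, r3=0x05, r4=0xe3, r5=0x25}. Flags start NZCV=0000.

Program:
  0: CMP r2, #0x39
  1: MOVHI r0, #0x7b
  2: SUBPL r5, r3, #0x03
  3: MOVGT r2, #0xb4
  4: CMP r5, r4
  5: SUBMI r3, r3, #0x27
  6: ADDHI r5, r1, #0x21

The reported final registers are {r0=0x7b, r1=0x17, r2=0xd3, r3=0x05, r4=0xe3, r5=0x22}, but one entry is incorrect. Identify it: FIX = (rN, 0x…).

FIX = (r5, 0x25)

[0] flags=1010 → (cmp)
[1] flags=1010 HI?T → r0=0x7b
[2] flags=1010 PL?F → skip
[3] flags=1010 GT?F → skip
[4] flags=0000 → (cmp)
[5] flags=0000 MI?F → skip
[6] flags=0000 HI?F → skip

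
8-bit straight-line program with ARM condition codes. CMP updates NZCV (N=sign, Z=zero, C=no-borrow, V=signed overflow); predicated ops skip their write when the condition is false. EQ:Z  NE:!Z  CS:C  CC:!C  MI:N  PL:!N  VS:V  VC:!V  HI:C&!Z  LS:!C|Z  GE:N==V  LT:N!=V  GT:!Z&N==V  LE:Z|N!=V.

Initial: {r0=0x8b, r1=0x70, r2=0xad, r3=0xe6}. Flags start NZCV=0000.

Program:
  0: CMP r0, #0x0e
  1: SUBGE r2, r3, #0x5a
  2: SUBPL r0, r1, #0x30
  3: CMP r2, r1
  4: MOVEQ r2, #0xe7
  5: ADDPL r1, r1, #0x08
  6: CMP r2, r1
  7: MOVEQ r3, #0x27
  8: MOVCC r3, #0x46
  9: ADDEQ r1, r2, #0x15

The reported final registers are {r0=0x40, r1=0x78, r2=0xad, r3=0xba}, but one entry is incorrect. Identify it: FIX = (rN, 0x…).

0: ✓ CMP  NZCV=0011
1: · SUBGE
2: ✓ SUBPL  r0←0x40
3: ✓ CMP  NZCV=0011
4: · MOVEQ
5: ✓ ADDPL  r1←0x78
6: ✓ CMP  NZCV=0011
7: · MOVEQ
8: · MOVCC
9: · ADDEQ

FIX = (r3, 0xe6)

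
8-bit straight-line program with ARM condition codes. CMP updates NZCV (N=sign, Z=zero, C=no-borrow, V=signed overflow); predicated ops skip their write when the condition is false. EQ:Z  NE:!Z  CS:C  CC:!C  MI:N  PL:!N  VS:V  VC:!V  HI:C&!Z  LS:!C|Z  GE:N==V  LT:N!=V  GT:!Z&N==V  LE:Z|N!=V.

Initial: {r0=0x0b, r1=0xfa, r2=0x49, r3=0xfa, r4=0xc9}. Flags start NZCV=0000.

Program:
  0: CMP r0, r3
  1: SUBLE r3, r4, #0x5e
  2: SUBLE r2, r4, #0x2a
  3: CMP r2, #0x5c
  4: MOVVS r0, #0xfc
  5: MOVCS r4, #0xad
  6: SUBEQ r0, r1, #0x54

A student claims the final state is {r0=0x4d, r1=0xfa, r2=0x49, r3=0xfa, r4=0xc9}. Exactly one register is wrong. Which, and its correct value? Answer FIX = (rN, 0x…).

FIX = (r0, 0x0b)

[0] flags=0000 → (cmp)
[1] flags=0000 LE?F → skip
[2] flags=0000 LE?F → skip
[3] flags=1000 → (cmp)
[4] flags=1000 VS?F → skip
[5] flags=1000 CS?F → skip
[6] flags=1000 EQ?F → skip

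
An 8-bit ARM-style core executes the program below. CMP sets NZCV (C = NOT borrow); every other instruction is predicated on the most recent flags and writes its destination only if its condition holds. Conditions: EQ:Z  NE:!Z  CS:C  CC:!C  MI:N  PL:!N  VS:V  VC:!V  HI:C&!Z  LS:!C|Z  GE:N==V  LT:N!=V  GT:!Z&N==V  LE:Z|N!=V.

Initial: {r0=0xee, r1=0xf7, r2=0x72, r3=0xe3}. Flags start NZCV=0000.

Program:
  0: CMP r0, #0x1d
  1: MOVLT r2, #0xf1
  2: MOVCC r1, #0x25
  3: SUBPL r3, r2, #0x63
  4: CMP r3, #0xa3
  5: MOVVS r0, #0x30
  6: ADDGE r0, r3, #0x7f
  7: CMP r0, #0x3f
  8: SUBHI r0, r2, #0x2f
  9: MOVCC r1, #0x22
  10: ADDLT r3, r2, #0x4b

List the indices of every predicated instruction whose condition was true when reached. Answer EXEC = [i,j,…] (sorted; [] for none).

EXEC = [1,6,8]

[0] flags=1010 → (cmp)
[1] flags=1010 LT?T → r2=0xf1
[2] flags=1010 CC?F → skip
[3] flags=1010 PL?F → skip
[4] flags=0010 → (cmp)
[5] flags=0010 VS?F → skip
[6] flags=0010 GE?T → r0=0x62
[7] flags=0010 → (cmp)
[8] flags=0010 HI?T → r0=0xc2
[9] flags=0010 CC?F → skip
[10] flags=0010 LT?F → skip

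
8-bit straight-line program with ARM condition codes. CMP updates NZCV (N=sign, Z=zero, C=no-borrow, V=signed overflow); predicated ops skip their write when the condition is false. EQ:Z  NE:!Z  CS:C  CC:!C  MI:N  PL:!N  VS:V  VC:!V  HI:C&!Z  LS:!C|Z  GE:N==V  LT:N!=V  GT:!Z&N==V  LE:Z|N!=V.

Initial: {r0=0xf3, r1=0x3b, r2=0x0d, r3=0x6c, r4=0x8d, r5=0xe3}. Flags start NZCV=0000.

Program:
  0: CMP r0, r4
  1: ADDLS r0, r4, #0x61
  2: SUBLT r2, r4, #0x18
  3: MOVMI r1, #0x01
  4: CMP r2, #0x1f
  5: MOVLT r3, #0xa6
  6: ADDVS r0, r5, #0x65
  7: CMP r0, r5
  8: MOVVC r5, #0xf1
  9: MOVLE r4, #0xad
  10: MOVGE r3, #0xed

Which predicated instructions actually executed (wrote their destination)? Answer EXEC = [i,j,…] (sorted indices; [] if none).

0: ✓ CMP  NZCV=0010
1: · ADDLS
2: · SUBLT
3: · MOVMI
4: ✓ CMP  NZCV=1000
5: ✓ MOVLT  r3←0xa6
6: · ADDVS
7: ✓ CMP  NZCV=0010
8: ✓ MOVVC  r5←0xf1
9: · MOVLE
10: ✓ MOVGE  r3←0xed

EXEC = [5,8,10]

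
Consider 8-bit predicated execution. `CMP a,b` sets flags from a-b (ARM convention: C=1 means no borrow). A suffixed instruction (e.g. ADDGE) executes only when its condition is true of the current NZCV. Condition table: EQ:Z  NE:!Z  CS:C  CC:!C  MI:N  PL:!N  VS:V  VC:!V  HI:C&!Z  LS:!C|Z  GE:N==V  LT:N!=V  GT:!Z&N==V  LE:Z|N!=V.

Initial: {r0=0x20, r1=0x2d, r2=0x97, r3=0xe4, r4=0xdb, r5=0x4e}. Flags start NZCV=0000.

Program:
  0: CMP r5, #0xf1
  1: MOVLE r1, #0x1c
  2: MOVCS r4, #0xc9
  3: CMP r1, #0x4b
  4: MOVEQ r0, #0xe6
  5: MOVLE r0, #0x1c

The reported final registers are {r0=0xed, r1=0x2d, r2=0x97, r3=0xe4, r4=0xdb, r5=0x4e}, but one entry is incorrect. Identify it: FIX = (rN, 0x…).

FIX = (r0, 0x1c)

0: ✓ CMP  NZCV=0000
1: · MOVLE
2: · MOVCS
3: ✓ CMP  NZCV=1000
4: · MOVEQ
5: ✓ MOVLE  r0←0x1c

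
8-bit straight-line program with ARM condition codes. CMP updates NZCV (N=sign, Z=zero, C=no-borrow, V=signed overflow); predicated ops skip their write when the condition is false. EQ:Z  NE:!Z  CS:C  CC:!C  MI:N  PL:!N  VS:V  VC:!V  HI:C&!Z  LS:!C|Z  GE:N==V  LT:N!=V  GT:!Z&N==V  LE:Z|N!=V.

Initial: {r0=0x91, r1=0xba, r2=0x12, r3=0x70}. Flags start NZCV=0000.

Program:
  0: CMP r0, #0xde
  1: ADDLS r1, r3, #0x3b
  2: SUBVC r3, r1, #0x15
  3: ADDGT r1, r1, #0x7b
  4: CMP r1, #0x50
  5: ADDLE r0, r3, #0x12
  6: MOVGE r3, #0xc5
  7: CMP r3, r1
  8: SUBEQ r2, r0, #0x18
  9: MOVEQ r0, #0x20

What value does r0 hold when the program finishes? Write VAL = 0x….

0: ✓ CMP  NZCV=1000
1: ✓ ADDLS  r1←0xab
2: ✓ SUBVC  r3←0x96
3: · ADDGT
4: ✓ CMP  NZCV=0011
5: ✓ ADDLE  r0←0xa8
6: · MOVGE
7: ✓ CMP  NZCV=1000
8: · SUBEQ
9: · MOVEQ

VAL = 0xa8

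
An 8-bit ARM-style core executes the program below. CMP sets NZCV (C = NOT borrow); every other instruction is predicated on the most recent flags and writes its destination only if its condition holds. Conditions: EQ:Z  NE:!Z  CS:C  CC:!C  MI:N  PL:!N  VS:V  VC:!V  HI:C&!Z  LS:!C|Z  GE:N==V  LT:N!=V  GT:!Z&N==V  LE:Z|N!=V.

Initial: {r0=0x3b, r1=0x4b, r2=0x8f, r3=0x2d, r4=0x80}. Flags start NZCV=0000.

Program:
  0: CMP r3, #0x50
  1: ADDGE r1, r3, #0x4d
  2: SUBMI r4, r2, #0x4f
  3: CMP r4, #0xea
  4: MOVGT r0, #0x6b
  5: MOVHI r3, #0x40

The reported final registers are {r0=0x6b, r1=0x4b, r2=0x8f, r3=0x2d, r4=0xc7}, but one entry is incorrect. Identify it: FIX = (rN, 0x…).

[0] flags=1000 → (cmp)
[1] flags=1000 GE?F → skip
[2] flags=1000 MI?T → r4=0x40
[3] flags=0000 → (cmp)
[4] flags=0000 GT?T → r0=0x6b
[5] flags=0000 HI?F → skip

FIX = (r4, 0x40)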